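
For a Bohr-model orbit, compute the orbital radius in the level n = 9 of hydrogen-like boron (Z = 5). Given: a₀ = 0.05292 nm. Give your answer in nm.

r_n = n²a₀/Z = 9² × 0.05292 / 5
    = 81 × 0.05292 / 5 = 0.8573 nm

0.8573 nm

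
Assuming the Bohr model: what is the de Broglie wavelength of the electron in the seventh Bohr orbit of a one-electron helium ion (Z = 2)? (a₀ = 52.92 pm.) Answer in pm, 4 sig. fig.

1164 pm

The Bohr quantisation condition is nλ = 2πr_n.
r_n = n²a₀/Z = 1297 pm
λ = 2πr_n/n = 2π·1297/7 = 1164 pm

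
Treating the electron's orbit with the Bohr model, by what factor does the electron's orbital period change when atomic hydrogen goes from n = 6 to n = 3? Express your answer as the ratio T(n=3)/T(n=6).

1/8

T ∝ Z^-2 · n^3; with Z fixed, T ∝ n^3.
T(n=3)/T(n=6) = (3/6)^3 = 1/8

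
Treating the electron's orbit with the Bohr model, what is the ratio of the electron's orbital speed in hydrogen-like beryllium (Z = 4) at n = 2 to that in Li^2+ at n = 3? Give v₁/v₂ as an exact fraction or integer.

v ∝ Z^1 · n^-1
v₁/v₂ = (4/3)^1 · (2/3)^-1 = 2

2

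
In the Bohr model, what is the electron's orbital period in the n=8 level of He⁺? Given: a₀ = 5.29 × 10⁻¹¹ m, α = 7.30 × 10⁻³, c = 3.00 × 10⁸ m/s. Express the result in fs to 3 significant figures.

r = n²a₀/Z = 8²·5.29 × 10⁻¹¹/2 = 1.69 × 10⁻⁹ m
v = Zαc/n = 2·0.00730·3.00 × 10⁸/8 = 5.47 × 10⁵ m/s
T = 2πr/v = 1.94 × 10⁻¹⁴ s = 19.4 fs

19.4 fs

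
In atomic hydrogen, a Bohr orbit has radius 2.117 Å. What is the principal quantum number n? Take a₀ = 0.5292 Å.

r_n = n²a₀/Z ⇒ n² = rZ/a₀ = 2.117 × 1 / 0.5292 ≈ 4.00
n = 2

2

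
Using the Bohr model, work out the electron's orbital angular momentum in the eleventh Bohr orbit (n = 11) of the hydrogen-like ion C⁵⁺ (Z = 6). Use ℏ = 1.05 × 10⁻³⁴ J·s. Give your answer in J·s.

L_n = nℏ = 11 × 1.05 × 10⁻³⁴ = 1.16 × 10⁻³³ J·s

1.16 × 10⁻³³ J·s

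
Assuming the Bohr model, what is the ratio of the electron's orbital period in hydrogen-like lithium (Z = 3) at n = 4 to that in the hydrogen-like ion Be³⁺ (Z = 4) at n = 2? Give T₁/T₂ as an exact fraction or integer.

T ∝ Z^-2 · n^3
T₁/T₂ = (3/4)^-2 · (4/2)^3 = 128/9

128/9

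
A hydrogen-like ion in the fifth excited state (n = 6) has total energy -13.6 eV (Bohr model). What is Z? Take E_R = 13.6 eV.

E_n = −E_R Z²/n² ⇒ Z² = −E_n n²/E_R = 13.6 × 6² / 13.6 ≈ 36.00
Z = 6

6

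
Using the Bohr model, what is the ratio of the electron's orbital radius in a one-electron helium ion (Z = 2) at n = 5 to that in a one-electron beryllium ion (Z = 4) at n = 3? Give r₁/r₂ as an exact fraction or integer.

50/9

r ∝ Z^-1 · n^2
r₁/r₂ = (2/4)^-1 · (5/3)^2 = 50/9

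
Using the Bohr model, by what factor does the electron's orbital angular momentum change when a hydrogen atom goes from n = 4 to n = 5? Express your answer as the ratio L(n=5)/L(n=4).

5/4

L = nℏ depends only on n, so L ∝ n.
L(n=5)/L(n=4) = (5/4)^1 = 5/4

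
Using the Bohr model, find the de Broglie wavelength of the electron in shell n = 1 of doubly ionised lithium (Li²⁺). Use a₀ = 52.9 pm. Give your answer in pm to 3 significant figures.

The Bohr quantisation condition is nλ = 2πr_n.
r_n = n²a₀/Z = 17.6 pm
λ = 2πr_n/n = 2π·17.6/1 = 111 pm

111 pm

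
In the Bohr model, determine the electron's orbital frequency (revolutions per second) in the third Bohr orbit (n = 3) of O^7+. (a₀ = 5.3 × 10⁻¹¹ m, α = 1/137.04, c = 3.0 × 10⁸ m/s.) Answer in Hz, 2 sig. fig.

r = n²a₀/Z = 6.0 × 10⁻¹¹ m, v = Zαc/n = 5.8 × 10⁶ m/s
f = v/(2πr) = 1.6 × 10¹⁶ Hz

1.6 × 10¹⁶ Hz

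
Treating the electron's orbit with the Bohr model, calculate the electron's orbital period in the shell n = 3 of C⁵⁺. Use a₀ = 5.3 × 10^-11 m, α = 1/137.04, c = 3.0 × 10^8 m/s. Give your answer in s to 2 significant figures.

r = n²a₀/Z = 3²·5.3 × 10^-11/6 = 8.0 × 10^-11 m
v = Zαc/n = 6·0.0073·3.0 × 10^8/3 = 4.4 × 10^6 m/s
T = 2πr/v = 1.1 × 10^-16 s

1.1 × 10^-16 s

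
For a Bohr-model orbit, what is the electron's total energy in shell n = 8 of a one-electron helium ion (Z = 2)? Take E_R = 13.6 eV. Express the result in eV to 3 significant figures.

-0.850 eV

E_n = −E_R·Z²/n² = −13.6 × 2²/8² = -0.850 eV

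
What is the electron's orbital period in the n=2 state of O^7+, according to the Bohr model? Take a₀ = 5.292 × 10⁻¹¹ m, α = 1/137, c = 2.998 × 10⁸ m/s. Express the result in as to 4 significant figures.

r = n²a₀/Z = 2²·5.292 × 10⁻¹¹/8 = 2.646 × 10⁻¹¹ m
v = Zαc/n = 8·0.007299·2.998 × 10⁸/2 = 8.753 × 10⁶ m/s
T = 2πr/v = 1.899 × 10⁻¹⁷ s = 18.99 as

18.99 as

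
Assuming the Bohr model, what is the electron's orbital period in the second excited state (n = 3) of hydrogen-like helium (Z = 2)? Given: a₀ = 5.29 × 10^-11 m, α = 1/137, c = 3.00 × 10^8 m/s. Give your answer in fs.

r = n²a₀/Z = 3²·5.29 × 10^-11/2 = 2.38 × 10^-10 m
v = Zαc/n = 2·0.00730·3.00 × 10^8/3 = 1.46 × 10^6 m/s
T = 2πr/v = 1.02 × 10^-15 s = 1.02 fs

1.02 fs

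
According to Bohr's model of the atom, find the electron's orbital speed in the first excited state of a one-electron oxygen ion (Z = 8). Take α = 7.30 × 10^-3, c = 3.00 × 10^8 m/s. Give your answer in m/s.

8.76 × 10^6 m/s

v_n = Zαc/n = 8 × 0.00730 × 3.00 × 10^8 / 2
    = 8.76 × 10^6 m/s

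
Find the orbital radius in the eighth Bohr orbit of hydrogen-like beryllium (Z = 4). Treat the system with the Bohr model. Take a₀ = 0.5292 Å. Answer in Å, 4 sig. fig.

r_n = n²a₀/Z = 8² × 0.5292 / 4
    = 64 × 0.5292 / 4 = 8.467 Å

8.467 Å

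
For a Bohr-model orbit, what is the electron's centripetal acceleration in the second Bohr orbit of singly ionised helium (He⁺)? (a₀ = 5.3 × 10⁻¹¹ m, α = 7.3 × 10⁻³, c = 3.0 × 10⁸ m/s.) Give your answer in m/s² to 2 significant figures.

r = n²a₀/Z = 1.1 × 10⁻¹⁰ m, v = Zαc/n = 2.2 × 10⁶ m/s
a = v²/r = (2.2 × 10⁶)² / 1.1 × 10⁻¹⁰ = 4.5 × 10²² m/s²

4.5 × 10²² m/s²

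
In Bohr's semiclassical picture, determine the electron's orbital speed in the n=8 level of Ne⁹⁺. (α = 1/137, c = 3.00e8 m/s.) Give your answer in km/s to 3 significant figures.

2740 km/s

v_n = Zαc/n = 10 × 0.00730 × 3.00e8 / 8
    = 2740 km/s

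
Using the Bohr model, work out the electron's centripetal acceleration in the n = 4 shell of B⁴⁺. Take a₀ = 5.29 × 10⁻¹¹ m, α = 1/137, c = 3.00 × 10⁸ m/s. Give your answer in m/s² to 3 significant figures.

4.43 × 10²² m/s²

r = n²a₀/Z = 1.69 × 10⁻¹⁰ m, v = Zαc/n = 2.74 × 10⁶ m/s
a = v²/r = (2.74 × 10⁶)² / 1.69 × 10⁻¹⁰ = 4.43 × 10²² m/s²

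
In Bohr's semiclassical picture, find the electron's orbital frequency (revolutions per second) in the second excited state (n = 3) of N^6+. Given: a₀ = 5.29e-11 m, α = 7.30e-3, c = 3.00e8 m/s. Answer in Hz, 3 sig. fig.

r = n²a₀/Z = 6.80e-11 m, v = Zαc/n = 5.11e6 m/s
f = v/(2πr) = 1.20e16 Hz

1.20e16 Hz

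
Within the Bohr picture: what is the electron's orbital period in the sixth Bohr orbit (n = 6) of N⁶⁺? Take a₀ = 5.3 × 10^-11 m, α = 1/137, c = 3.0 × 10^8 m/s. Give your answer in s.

r = n²a₀/Z = 6²·5.3 × 10^-11/7 = 2.7 × 10^-10 m
v = Zαc/n = 7·0.0073·3.0 × 10^8/6 = 2.6 × 10^6 m/s
T = 2πr/v = 6.7 × 10^-16 s

6.7 × 10^-16 s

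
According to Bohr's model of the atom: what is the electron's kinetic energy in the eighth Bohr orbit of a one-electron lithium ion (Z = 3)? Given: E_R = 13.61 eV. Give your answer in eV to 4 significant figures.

For a Coulomb orbit the virial theorem gives K = −E_n.
E_n = −E_R·Z²/n², so K = E_R·Z²/n² = 13.61 × 3²/8² = 1.914 eV

1.914 eV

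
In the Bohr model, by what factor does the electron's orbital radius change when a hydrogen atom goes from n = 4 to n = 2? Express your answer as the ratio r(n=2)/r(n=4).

1/4

r ∝ Z^-1 · n^2; with Z fixed, r ∝ n^2.
r(n=2)/r(n=4) = (2/4)^2 = 1/4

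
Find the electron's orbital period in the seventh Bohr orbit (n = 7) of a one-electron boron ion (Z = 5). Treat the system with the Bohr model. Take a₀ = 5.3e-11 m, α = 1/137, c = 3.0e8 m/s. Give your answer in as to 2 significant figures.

r = n²a₀/Z = 7²·5.3e-11/5 = 5.2e-10 m
v = Zαc/n = 5·0.0073·3.0e8/7 = 1.6e6 m/s
T = 2πr/v = 2.1e-15 s = 2100 as

2100 as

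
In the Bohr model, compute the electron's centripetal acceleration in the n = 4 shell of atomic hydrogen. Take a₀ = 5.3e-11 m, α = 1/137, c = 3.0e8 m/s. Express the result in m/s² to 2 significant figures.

r = n²a₀/Z = 8.5e-10 m, v = Zαc/n = 5.5e5 m/s
a = v²/r = (5.5e5)² / 8.5e-10 = 3.5e20 m/s²

3.5e20 m/s²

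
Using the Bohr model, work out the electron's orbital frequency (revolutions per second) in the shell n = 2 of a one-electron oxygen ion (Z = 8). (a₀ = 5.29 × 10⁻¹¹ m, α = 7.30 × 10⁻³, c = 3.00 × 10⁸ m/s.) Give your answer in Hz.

5.27 × 10¹⁶ Hz

r = n²a₀/Z = 2.65 × 10⁻¹¹ m, v = Zαc/n = 8.76 × 10⁶ m/s
f = v/(2πr) = 5.27 × 10¹⁶ Hz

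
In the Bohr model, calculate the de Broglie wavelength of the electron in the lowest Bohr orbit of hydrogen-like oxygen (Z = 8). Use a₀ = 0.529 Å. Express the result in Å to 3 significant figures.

0.415 Å

The Bohr quantisation condition is nλ = 2πr_n.
r_n = n²a₀/Z = 0.0661 Å
λ = 2πr_n/n = 2π·0.0661/1 = 0.415 Å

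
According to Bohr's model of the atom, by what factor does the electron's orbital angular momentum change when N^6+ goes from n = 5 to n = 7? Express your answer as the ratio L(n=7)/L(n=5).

7/5

L = nℏ depends only on n, so L ∝ n.
L(n=7)/L(n=5) = (7/5)^1 = 7/5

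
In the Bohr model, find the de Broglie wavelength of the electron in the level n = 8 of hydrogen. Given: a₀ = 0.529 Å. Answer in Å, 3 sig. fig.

26.6 Å

The Bohr quantisation condition is nλ = 2πr_n.
r_n = n²a₀/Z = 33.9 Å
λ = 2πr_n/n = 2π·33.9/8 = 26.6 Å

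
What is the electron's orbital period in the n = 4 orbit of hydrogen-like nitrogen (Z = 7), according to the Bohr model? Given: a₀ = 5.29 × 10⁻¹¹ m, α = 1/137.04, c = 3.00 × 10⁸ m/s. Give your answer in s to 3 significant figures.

r = n²a₀/Z = 4²·5.29 × 10⁻¹¹/7 = 1.21 × 10⁻¹⁰ m
v = Zαc/n = 7·0.00730·3.00 × 10⁸/4 = 3.83 × 10⁶ m/s
T = 2πr/v = 1.98 × 10⁻¹⁶ s

1.98 × 10⁻¹⁶ s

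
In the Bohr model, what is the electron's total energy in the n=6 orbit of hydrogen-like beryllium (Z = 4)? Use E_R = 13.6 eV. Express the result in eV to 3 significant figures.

E_n = −E_R·Z²/n² = −13.6 × 4²/6² = -6.04 eV

-6.04 eV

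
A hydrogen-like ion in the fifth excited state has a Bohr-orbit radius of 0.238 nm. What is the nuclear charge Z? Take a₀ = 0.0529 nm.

r_n = n²a₀/Z ⇒ Z = n²a₀/r = 6² × 0.0529 / 0.238 ≈ 8.00
Z = 8

8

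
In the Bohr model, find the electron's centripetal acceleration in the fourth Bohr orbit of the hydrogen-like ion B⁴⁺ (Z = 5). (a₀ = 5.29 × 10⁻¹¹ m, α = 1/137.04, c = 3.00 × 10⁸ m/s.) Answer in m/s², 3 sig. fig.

4.42 × 10²² m/s²

r = n²a₀/Z = 1.69 × 10⁻¹⁰ m, v = Zαc/n = 2.74 × 10⁶ m/s
a = v²/r = (2.74 × 10⁶)² / 1.69 × 10⁻¹⁰ = 4.42 × 10²² m/s²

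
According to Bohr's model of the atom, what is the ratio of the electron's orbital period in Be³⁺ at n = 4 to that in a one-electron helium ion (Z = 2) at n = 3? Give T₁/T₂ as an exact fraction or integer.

T ∝ Z^-2 · n^3
T₁/T₂ = (4/2)^-2 · (4/3)^3 = 16/27

16/27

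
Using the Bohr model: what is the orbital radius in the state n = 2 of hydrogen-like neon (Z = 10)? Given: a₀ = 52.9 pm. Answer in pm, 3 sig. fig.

21.2 pm

r_n = n²a₀/Z = 2² × 52.9 / 10
    = 4 × 52.9 / 10 = 21.2 pm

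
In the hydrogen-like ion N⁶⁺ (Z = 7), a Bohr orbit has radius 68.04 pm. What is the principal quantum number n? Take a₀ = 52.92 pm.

r_n = n²a₀/Z ⇒ n² = rZ/a₀ = 68.04 × 7 / 52.92 ≈ 9.00
n = 3

3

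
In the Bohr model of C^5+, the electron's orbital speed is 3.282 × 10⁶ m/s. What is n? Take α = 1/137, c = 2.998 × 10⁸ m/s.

v_n = Zαc/n ⇒ n = Zαc/v = 6 × 0.007299 × 2.998 × 10⁸ / 3.282 × 10⁶ ≈ 4.00
n = 4

4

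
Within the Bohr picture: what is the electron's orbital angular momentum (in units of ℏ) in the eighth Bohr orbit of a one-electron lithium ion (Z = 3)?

L_n = nℏ, so L/ℏ = n = 8.

8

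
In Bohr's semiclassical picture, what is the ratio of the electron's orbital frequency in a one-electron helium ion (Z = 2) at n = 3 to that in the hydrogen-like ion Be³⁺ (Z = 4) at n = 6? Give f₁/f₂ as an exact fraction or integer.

2

f ∝ Z^2 · n^-3
f₁/f₂ = (2/4)^2 · (3/6)^-3 = 2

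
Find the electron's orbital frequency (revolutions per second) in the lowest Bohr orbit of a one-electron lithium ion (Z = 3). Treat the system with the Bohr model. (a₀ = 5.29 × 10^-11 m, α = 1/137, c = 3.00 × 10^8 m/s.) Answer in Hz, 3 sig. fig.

5.93 × 10^16 Hz

r = n²a₀/Z = 1.76 × 10^-11 m, v = Zαc/n = 6.57 × 10^6 m/s
f = v/(2πr) = 5.93 × 10^16 Hz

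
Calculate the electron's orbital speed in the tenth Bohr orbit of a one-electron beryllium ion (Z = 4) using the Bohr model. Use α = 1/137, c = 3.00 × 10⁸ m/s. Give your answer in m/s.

8.76 × 10⁵ m/s

v_n = Zαc/n = 4 × 0.00730 × 3.00 × 10⁸ / 10
    = 8.76 × 10⁵ m/s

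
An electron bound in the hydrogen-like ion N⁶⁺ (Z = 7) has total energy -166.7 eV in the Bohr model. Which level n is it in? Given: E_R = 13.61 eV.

E_n = −E_R Z²/n² ⇒ n² = E_R Z²/(−E_n) = 13.61 × 7² / 166.7 ≈ 4.00
n = 2

2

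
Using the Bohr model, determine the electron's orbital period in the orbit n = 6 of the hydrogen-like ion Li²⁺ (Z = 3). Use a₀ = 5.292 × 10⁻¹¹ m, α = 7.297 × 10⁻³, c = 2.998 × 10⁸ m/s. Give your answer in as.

3648 as

r = n²a₀/Z = 6²·5.292 × 10⁻¹¹/3 = 6.350 × 10⁻¹⁰ m
v = Zαc/n = 3·0.007297·2.998 × 10⁸/6 = 1.094 × 10⁶ m/s
T = 2πr/v = 3.648 × 10⁻¹⁵ s = 3648 as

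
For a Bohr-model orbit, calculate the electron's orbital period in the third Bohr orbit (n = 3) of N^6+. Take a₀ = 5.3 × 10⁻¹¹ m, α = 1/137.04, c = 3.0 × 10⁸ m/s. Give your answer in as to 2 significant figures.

84 as

r = n²a₀/Z = 3²·5.3 × 10⁻¹¹/7 = 6.8 × 10⁻¹¹ m
v = Zαc/n = 7·0.0073·3.0 × 10⁸/3 = 5.1 × 10⁶ m/s
T = 2πr/v = 8.4 × 10⁻¹⁷ s = 84 as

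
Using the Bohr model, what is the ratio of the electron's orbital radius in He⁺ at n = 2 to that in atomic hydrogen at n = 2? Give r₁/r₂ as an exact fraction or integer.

1/2

r ∝ Z^-1 · n^2
r₁/r₂ = (2/1)^-1 · (2/2)^2 = 1/2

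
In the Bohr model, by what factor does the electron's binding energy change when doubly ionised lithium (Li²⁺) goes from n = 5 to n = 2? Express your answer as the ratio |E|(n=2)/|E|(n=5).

|E| ∝ Z^2 · n^-2; with Z fixed, |E| ∝ n^-2.
|E|(n=2)/|E|(n=5) = (2/5)^-2 = 25/4

25/4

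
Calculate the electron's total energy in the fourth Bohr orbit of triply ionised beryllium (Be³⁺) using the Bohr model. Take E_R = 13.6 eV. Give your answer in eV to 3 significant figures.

E_n = −E_R·Z²/n² = −13.6 × 4²/4² = -13.6 eV

-13.6 eV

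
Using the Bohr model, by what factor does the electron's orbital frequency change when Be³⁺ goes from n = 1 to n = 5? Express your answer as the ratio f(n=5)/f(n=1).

1/125

f ∝ Z^2 · n^-3; with Z fixed, f ∝ n^-3.
f(n=5)/f(n=1) = (5/1)^-3 = 1/125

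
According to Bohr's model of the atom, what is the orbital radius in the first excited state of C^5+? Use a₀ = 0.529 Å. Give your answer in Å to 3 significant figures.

r_n = n²a₀/Z = 2² × 0.529 / 6
    = 4 × 0.529 / 6 = 0.353 Å

0.353 Å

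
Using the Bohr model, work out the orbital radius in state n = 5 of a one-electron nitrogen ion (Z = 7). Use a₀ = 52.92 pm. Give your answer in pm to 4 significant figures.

r_n = n²a₀/Z = 5² × 52.92 / 7
    = 25 × 52.92 / 7 = 189.0 pm

189.0 pm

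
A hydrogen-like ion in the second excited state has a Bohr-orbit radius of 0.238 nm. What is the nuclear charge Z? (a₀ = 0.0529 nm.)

2

r_n = n²a₀/Z ⇒ Z = n²a₀/r = 3² × 0.0529 / 0.238 ≈ 2.00
Z = 2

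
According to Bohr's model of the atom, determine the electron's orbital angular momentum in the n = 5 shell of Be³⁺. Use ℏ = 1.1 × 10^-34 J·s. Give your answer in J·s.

L_n = nℏ = 5 × 1.1 × 10^-34 = 5.5 × 10^-34 J·s

5.5 × 10^-34 J·s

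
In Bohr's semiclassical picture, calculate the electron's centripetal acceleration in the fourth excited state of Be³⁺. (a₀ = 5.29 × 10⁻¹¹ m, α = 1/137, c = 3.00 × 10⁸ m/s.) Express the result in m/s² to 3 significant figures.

9.28 × 10²¹ m/s²

r = n²a₀/Z = 3.31 × 10⁻¹⁰ m, v = Zαc/n = 1.75 × 10⁶ m/s
a = v²/r = (1.75 × 10⁶)² / 3.31 × 10⁻¹⁰ = 9.28 × 10²¹ m/s²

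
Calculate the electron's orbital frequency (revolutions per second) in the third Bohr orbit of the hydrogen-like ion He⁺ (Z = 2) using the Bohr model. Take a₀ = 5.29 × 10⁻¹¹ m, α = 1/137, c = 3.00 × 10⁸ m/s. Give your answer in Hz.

9.76 × 10¹⁴ Hz

r = n²a₀/Z = 2.38 × 10⁻¹⁰ m, v = Zαc/n = 1.46 × 10⁶ m/s
f = v/(2πr) = 9.76 × 10¹⁴ Hz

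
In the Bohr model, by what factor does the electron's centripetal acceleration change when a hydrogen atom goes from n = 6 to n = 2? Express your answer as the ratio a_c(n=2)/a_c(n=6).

a_c ∝ Z^3 · n^-4; with Z fixed, a_c ∝ n^-4.
a_c(n=2)/a_c(n=6) = (2/6)^-4 = 81

81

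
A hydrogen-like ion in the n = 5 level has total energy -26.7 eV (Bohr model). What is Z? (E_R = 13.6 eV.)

E_n = −E_R Z²/n² ⇒ Z² = −E_n n²/E_R = 26.7 × 5² / 13.6 ≈ 49.08
Z = 7

7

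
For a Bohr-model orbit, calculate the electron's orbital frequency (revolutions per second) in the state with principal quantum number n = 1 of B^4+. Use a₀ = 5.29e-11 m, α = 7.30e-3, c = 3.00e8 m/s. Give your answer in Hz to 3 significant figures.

r = n²a₀/Z = 1.06e-11 m, v = Zαc/n = 1.09e7 m/s
f = v/(2πr) = 1.65e17 Hz

1.65e17 Hz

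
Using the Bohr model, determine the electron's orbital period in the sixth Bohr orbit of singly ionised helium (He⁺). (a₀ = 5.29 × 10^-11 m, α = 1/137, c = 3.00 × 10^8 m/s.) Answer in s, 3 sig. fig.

8.20 × 10^-15 s

r = n²a₀/Z = 6²·5.29 × 10^-11/2 = 9.52 × 10^-10 m
v = Zαc/n = 2·0.00730·3.00 × 10^8/6 = 7.30 × 10^5 m/s
T = 2πr/v = 8.20 × 10^-15 s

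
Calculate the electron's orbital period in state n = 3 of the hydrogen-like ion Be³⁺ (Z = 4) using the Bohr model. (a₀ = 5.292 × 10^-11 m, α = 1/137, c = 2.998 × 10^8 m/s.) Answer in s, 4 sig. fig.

r = n²a₀/Z = 3²·5.292 × 10^-11/4 = 1.191 × 10^-10 m
v = Zαc/n = 4·0.007299·2.998 × 10^8/3 = 2.918 × 10^6 m/s
T = 2πr/v = 2.564 × 10^-16 s

2.564 × 10^-16 s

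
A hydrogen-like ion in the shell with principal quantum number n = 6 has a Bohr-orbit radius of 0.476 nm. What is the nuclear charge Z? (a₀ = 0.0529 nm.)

r_n = n²a₀/Z ⇒ Z = n²a₀/r = 6² × 0.0529 / 0.476 ≈ 4.00
Z = 4

4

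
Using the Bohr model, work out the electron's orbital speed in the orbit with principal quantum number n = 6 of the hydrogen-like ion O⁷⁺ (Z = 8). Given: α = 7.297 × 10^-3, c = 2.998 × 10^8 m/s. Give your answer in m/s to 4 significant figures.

v_n = Zαc/n = 8 × 0.007297 × 2.998 × 10^8 / 6
    = 2.917 × 10^6 m/s

2.917 × 10^6 m/s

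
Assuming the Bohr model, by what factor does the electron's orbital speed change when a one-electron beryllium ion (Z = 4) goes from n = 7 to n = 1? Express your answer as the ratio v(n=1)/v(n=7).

v ∝ Z^1 · n^-1; with Z fixed, v ∝ n^-1.
v(n=1)/v(n=7) = (1/7)^-1 = 7

7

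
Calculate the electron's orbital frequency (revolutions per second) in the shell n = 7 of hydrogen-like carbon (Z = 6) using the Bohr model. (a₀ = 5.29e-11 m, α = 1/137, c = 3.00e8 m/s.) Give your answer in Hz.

r = n²a₀/Z = 4.32e-10 m, v = Zαc/n = 1.88e6 m/s
f = v/(2πr) = 6.91e14 Hz

6.91e14 Hz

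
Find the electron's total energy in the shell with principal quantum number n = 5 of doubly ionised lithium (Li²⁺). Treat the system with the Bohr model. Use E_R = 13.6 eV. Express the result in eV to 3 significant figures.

-4.90 eV

E_n = −E_R·Z²/n² = −13.6 × 3²/5² = -4.90 eV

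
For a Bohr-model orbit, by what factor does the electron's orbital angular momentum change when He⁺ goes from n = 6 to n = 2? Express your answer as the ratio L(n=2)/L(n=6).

L = nℏ depends only on n, so L ∝ n.
L(n=2)/L(n=6) = (2/6)^1 = 1/3

1/3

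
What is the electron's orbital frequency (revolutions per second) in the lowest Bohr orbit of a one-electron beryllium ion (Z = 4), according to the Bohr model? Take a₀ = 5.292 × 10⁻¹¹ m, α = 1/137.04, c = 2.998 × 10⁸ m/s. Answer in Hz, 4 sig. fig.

r = n²a₀/Z = 1.323 × 10⁻¹¹ m, v = Zαc/n = 8.751 × 10⁶ m/s
f = v/(2πr) = 1.053 × 10¹⁷ Hz

1.053 × 10¹⁷ Hz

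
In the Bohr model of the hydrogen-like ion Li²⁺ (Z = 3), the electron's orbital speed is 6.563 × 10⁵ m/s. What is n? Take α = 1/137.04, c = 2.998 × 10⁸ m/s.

v_n = Zαc/n ⇒ n = Zαc/v = 3 × 0.007297 × 2.998 × 10⁸ / 6.563 × 10⁵ ≈ 10.00
n = 10

10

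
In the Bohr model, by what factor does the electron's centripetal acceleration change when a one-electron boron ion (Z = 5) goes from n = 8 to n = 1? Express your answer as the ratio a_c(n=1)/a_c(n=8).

a_c ∝ Z^3 · n^-4; with Z fixed, a_c ∝ n^-4.
a_c(n=1)/a_c(n=8) = (1/8)^-4 = 4096

4096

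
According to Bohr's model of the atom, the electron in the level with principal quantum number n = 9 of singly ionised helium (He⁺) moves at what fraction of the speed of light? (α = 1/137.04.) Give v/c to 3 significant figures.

v_n = Zαc/n, so v/c = Zα/n = 2 × 0.00730 / 9 = 0.00162

0.00162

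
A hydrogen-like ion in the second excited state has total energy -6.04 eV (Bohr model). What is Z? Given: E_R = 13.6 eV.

2

E_n = −E_R Z²/n² ⇒ Z² = −E_n n²/E_R = 6.04 × 3² / 13.6 ≈ 4.00
Z = 2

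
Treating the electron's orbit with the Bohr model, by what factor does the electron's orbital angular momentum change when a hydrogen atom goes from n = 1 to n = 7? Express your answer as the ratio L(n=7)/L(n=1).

L = nℏ depends only on n, so L ∝ n.
L(n=7)/L(n=1) = (7/1)^1 = 7

7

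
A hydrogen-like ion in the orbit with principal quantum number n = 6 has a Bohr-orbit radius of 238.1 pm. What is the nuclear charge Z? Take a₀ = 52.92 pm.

8

r_n = n²a₀/Z ⇒ Z = n²a₀/r = 6² × 52.92 / 238.1 ≈ 8.00
Z = 8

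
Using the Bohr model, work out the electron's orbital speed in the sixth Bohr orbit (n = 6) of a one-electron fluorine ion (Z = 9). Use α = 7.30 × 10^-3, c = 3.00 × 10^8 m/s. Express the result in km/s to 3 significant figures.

3280 km/s

v_n = Zαc/n = 9 × 0.00730 × 3.00 × 10^8 / 6
    = 3280 km/s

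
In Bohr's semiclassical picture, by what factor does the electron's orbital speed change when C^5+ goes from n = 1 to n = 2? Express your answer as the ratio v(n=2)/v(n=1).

v ∝ Z^1 · n^-1; with Z fixed, v ∝ n^-1.
v(n=2)/v(n=1) = (2/1)^-1 = 1/2

1/2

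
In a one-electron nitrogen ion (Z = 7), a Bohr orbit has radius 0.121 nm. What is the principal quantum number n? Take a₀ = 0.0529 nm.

r_n = n²a₀/Z ⇒ n² = rZ/a₀ = 0.121 × 7 / 0.0529 ≈ 16.01
n = 4

4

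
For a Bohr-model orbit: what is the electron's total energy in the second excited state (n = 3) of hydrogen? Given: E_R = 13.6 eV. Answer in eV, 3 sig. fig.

-1.51 eV

E_n = −E_R·Z²/n² = −13.6 × 1²/3² = -1.51 eV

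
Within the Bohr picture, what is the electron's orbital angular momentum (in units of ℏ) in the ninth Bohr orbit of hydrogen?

L_n = nℏ, so L/ℏ = n = 9.

9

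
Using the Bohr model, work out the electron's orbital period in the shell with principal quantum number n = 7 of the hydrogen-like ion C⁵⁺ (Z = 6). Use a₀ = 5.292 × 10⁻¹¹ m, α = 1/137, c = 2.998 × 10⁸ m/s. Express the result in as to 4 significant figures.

1448 as

r = n²a₀/Z = 7²·5.292 × 10⁻¹¹/6 = 4.322 × 10⁻¹⁰ m
v = Zαc/n = 6·0.007299·2.998 × 10⁸/7 = 1.876 × 10⁶ m/s
T = 2πr/v = 1.448 × 10⁻¹⁵ s = 1448 as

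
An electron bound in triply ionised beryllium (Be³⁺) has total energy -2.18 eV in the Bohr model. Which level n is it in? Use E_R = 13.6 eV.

E_n = −E_R Z²/n² ⇒ n² = E_R Z²/(−E_n) = 13.6 × 4² / 2.18 ≈ 99.82
n = 10

10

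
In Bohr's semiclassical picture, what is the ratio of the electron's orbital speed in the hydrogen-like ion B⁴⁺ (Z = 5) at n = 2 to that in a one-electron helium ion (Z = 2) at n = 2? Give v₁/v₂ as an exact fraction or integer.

5/2

v ∝ Z^1 · n^-1
v₁/v₂ = (5/2)^1 · (2/2)^-1 = 5/2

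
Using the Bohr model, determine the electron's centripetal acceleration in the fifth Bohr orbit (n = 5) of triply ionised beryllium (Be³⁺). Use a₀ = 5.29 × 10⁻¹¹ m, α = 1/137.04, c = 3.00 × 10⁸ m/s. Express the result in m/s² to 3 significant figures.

r = n²a₀/Z = 3.31 × 10⁻¹⁰ m, v = Zαc/n = 1.75 × 10⁶ m/s
a = v²/r = (1.75 × 10⁶)² / 3.31 × 10⁻¹⁰ = 9.28 × 10²¹ m/s²

9.28 × 10²¹ m/s²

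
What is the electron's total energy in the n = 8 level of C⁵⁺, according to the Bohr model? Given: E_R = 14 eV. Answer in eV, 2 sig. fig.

E_n = −E_R·Z²/n² = −14 × 6²/8² = -7.9 eV

-7.9 eV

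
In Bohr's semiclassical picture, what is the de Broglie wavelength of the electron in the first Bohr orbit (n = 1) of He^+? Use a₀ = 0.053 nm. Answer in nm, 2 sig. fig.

0.17 nm

The Bohr quantisation condition is nλ = 2πr_n.
r_n = n²a₀/Z = 0.026 nm
λ = 2πr_n/n = 2π·0.026/1 = 0.17 nm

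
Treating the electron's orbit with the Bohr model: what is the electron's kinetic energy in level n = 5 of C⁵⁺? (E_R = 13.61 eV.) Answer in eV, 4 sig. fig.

19.60 eV

For a Coulomb orbit the virial theorem gives K = −E_n.
E_n = −E_R·Z²/n², so K = E_R·Z²/n² = 13.61 × 6²/5² = 19.60 eV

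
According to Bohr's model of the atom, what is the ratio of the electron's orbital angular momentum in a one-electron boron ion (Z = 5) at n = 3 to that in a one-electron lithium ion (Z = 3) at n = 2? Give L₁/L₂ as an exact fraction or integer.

3/2

L = nℏ is independent of Z.
L₁/L₂ = n₁/n₂ = 3/2 = 3/2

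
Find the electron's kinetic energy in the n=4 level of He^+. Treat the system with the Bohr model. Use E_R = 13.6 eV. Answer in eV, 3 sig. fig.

3.40 eV

For a Coulomb orbit the virial theorem gives K = −E_n.
E_n = −E_R·Z²/n², so K = E_R·Z²/n² = 13.6 × 2²/4² = 3.40 eV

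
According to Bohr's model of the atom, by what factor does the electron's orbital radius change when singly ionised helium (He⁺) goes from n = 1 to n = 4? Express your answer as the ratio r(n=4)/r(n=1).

16

r ∝ Z^-1 · n^2; with Z fixed, r ∝ n^2.
r(n=4)/r(n=1) = (4/1)^2 = 16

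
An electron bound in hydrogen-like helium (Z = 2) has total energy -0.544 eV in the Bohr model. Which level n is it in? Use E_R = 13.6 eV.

E_n = −E_R Z²/n² ⇒ n² = E_R Z²/(−E_n) = 13.6 × 2² / 0.544 ≈ 100.00
n = 10

10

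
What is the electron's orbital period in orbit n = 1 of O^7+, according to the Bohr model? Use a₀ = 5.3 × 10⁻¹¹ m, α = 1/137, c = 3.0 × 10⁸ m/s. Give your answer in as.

r = n²a₀/Z = 1²·5.3 × 10⁻¹¹/8 = 6.6 × 10⁻¹² m
v = Zαc/n = 8·0.0073·3.0 × 10⁸/1 = 1.8 × 10⁷ m/s
T = 2πr/v = 2.4 × 10⁻¹⁸ s = 2.4 as

2.4 as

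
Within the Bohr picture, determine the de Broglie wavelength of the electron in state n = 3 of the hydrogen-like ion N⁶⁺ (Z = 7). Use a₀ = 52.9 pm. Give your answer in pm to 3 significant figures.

142 pm

The Bohr quantisation condition is nλ = 2πr_n.
r_n = n²a₀/Z = 68.0 pm
λ = 2πr_n/n = 2π·68.0/3 = 142 pm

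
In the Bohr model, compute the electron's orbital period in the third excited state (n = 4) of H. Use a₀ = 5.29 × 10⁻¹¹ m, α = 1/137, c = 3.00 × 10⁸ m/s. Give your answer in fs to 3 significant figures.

r = n²a₀/Z = 4²·5.29 × 10⁻¹¹/1 = 8.46 × 10⁻¹⁰ m
v = Zαc/n = 1·0.00730·3.00 × 10⁸/4 = 5.47 × 10⁵ m/s
T = 2πr/v = 9.71 × 10⁻¹⁵ s = 9.71 fs

9.71 fs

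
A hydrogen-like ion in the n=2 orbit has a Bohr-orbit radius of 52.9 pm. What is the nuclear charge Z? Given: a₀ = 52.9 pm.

4

r_n = n²a₀/Z ⇒ Z = n²a₀/r = 2² × 52.9 / 52.9 ≈ 4.00
Z = 4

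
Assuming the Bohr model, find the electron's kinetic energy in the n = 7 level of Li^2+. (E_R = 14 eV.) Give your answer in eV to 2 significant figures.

2.6 eV

For a Coulomb orbit the virial theorem gives K = −E_n.
E_n = −E_R·Z²/n², so K = E_R·Z²/n² = 14 × 3²/7² = 2.6 eV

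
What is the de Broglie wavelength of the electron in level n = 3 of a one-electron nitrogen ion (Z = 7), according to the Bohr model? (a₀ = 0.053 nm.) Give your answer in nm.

0.14 nm

The Bohr quantisation condition is nλ = 2πr_n.
r_n = n²a₀/Z = 0.068 nm
λ = 2πr_n/n = 2π·0.068/3 = 0.14 nm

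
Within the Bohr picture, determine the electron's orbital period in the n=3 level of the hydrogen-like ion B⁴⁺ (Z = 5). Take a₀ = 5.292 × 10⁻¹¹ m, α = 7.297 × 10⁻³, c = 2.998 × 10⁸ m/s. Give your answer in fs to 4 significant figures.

r = n²a₀/Z = 3²·5.292 × 10⁻¹¹/5 = 9.526 × 10⁻¹¹ m
v = Zαc/n = 5·0.007297·2.998 × 10⁸/3 = 3.646 × 10⁶ m/s
T = 2πr/v = 1.642 × 10⁻¹⁶ s = 0.1642 fs

0.1642 fs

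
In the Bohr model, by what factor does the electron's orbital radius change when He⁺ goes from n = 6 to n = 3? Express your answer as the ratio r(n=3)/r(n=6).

1/4

r ∝ Z^-1 · n^2; with Z fixed, r ∝ n^2.
r(n=3)/r(n=6) = (3/6)^2 = 1/4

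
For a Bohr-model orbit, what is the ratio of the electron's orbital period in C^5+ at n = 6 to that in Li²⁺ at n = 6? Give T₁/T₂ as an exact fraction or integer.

T ∝ Z^-2 · n^3
T₁/T₂ = (6/3)^-2 · (6/6)^3 = 1/4

1/4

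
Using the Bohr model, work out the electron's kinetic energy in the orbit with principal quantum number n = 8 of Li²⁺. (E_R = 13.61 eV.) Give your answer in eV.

For a Coulomb orbit the virial theorem gives K = −E_n.
E_n = −E_R·Z²/n², so K = E_R·Z²/n² = 13.61 × 3²/8² = 1.914 eV

1.914 eV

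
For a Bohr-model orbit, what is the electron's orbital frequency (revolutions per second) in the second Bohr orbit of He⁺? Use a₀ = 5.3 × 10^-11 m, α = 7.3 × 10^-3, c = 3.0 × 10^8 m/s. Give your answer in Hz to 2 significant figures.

3.3 × 10^15 Hz

r = n²a₀/Z = 1.1 × 10^-10 m, v = Zαc/n = 2.2 × 10^6 m/s
f = v/(2πr) = 3.3 × 10^15 Hz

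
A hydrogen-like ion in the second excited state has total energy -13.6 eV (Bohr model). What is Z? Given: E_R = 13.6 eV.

3

E_n = −E_R Z²/n² ⇒ Z² = −E_n n²/E_R = 13.6 × 3² / 13.6 ≈ 9.00
Z = 3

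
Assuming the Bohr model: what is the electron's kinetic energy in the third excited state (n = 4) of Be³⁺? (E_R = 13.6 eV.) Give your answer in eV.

13.6 eV

For a Coulomb orbit the virial theorem gives K = −E_n.
E_n = −E_R·Z²/n², so K = E_R·Z²/n² = 13.6 × 4²/4² = 13.6 eV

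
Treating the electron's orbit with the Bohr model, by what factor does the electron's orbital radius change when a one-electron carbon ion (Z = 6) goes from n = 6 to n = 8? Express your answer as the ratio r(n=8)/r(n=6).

16/9

r ∝ Z^-1 · n^2; with Z fixed, r ∝ n^2.
r(n=8)/r(n=6) = (8/6)^2 = 16/9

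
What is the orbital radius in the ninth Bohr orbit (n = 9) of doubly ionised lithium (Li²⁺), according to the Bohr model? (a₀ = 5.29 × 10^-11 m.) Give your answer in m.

r_n = n²a₀/Z = 9² × 5.29 × 10^-11 / 3
    = 81 × 5.29 × 10^-11 / 3 = 1.43 × 10^-9 m

1.43 × 10^-9 m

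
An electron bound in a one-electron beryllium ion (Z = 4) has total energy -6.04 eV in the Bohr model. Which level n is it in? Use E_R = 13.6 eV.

6

E_n = −E_R Z²/n² ⇒ n² = E_R Z²/(−E_n) = 13.6 × 4² / 6.04 ≈ 36.03
n = 6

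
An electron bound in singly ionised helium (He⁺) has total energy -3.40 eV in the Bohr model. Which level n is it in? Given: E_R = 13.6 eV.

4

E_n = −E_R Z²/n² ⇒ n² = E_R Z²/(−E_n) = 13.6 × 2² / 3.40 ≈ 16.00
n = 4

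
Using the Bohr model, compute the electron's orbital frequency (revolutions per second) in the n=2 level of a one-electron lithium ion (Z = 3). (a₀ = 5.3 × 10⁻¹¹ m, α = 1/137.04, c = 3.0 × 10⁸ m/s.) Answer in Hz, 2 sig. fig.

r = n²a₀/Z = 7.1 × 10⁻¹¹ m, v = Zαc/n = 3.3 × 10⁶ m/s
f = v/(2πr) = 7.4 × 10¹⁵ Hz

7.4 × 10¹⁵ Hz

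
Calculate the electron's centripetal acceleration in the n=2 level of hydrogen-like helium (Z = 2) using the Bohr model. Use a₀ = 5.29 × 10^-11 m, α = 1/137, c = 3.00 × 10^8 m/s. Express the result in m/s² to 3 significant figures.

r = n²a₀/Z = 1.06 × 10^-10 m, v = Zαc/n = 2.19 × 10^6 m/s
a = v²/r = (2.19 × 10^6)² / 1.06 × 10^-10 = 4.53 × 10^22 m/s²

4.53 × 10^22 m/s²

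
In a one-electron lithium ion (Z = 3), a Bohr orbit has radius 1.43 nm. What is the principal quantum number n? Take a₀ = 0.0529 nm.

r_n = n²a₀/Z ⇒ n² = rZ/a₀ = 1.43 × 3 / 0.0529 ≈ 81.10
n = 9

9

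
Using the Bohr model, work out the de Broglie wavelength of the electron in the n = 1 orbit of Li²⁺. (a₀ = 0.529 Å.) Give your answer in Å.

1.11 Å

The Bohr quantisation condition is nλ = 2πr_n.
r_n = n²a₀/Z = 0.176 Å
λ = 2πr_n/n = 2π·0.176/1 = 1.11 Å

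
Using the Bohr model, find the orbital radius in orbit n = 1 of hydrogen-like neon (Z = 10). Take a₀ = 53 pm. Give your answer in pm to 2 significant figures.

5.3 pm

r_n = n²a₀/Z = 1² × 53 / 10
    = 1 × 53 / 10 = 5.3 pm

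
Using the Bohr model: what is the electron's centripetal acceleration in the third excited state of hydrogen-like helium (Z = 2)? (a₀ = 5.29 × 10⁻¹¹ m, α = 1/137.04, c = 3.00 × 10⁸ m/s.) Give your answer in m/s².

2.83 × 10²¹ m/s²

r = n²a₀/Z = 4.23 × 10⁻¹⁰ m, v = Zαc/n = 1.09 × 10⁶ m/s
a = v²/r = (1.09 × 10⁶)² / 4.23 × 10⁻¹⁰ = 2.83 × 10²¹ m/s²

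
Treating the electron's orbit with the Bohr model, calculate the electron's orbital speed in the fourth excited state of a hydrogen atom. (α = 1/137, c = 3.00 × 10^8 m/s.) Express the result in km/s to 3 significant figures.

v_n = Zαc/n = 1 × 0.00730 × 3.00 × 10^8 / 5
    = 438 km/s

438 km/s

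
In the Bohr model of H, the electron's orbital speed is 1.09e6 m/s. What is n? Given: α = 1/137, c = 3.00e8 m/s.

2

v_n = Zαc/n ⇒ n = Zαc/v = 1 × 0.00730 × 3.00e8 / 1.09e6 ≈ 2.01
n = 2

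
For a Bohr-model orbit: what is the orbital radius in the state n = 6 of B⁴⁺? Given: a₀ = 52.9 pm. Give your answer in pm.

r_n = n²a₀/Z = 6² × 52.9 / 5
    = 36 × 52.9 / 5 = 381 pm

381 pm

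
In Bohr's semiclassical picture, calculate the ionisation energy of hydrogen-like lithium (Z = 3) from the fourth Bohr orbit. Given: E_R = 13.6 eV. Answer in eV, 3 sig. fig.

7.65 eV

E_n = −E_R·Z²/n² = −13.6 × 3²/4² eV = -7.65 eV
Ionisation energy = −E_n = 7.65 eV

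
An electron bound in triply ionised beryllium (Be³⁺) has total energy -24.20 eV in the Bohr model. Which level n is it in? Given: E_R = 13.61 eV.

E_n = −E_R Z²/n² ⇒ n² = E_R Z²/(−E_n) = 13.61 × 4² / 24.20 ≈ 9.00
n = 3

3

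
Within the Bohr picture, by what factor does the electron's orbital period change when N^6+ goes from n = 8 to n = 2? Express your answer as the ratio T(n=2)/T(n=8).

1/64

T ∝ Z^-2 · n^3; with Z fixed, T ∝ n^3.
T(n=2)/T(n=8) = (2/8)^3 = 1/64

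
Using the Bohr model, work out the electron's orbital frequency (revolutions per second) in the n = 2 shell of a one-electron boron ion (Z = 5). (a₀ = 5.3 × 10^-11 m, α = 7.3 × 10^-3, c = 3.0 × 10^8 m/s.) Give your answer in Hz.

r = n²a₀/Z = 4.2 × 10^-11 m, v = Zαc/n = 5.5 × 10^6 m/s
f = v/(2πr) = 2.1 × 10^16 Hz

2.1 × 10^16 Hz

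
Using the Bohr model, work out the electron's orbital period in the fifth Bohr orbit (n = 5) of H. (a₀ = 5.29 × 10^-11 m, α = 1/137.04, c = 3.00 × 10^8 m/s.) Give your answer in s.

1.90 × 10^-14 s

r = n²a₀/Z = 5²·5.29 × 10^-11/1 = 1.32 × 10^-9 m
v = Zαc/n = 1·0.00730·3.00 × 10^8/5 = 4.38 × 10^5 m/s
T = 2πr/v = 1.90 × 10^-14 s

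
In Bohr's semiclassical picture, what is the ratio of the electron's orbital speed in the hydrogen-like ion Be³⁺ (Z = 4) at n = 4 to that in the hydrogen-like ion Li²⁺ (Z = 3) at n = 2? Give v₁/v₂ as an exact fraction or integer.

v ∝ Z^1 · n^-1
v₁/v₂ = (4/3)^1 · (4/2)^-1 = 2/3

2/3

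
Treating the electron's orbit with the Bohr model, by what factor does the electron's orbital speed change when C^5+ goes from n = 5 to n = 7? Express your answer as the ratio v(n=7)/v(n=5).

v ∝ Z^1 · n^-1; with Z fixed, v ∝ n^-1.
v(n=7)/v(n=5) = (7/5)^-1 = 5/7

5/7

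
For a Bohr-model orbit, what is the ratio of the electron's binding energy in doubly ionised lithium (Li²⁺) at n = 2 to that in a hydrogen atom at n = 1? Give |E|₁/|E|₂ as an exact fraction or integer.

9/4

|E| ∝ Z^2 · n^-2
|E|₁/|E|₂ = (3/1)^2 · (2/1)^-2 = 9/4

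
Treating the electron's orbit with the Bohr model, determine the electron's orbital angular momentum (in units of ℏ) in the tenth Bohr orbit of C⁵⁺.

10

L_n = nℏ, so L/ℏ = n = 10.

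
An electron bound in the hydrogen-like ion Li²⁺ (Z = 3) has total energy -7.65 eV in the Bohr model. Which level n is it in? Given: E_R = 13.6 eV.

E_n = −E_R Z²/n² ⇒ n² = E_R Z²/(−E_n) = 13.6 × 3² / 7.65 ≈ 16.00
n = 4

4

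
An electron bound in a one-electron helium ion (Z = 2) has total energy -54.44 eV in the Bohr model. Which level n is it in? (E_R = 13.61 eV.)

E_n = −E_R Z²/n² ⇒ n² = E_R Z²/(−E_n) = 13.61 × 2² / 54.44 ≈ 1.00
n = 1

1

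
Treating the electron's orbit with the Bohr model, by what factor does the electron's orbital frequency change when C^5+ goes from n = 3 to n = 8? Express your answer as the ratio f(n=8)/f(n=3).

27/512

f ∝ Z^2 · n^-3; with Z fixed, f ∝ n^-3.
f(n=8)/f(n=3) = (8/3)^-3 = 27/512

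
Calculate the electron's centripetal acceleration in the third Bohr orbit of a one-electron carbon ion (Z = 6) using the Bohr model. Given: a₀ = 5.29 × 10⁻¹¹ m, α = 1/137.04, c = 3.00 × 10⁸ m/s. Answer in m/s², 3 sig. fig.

2.42 × 10²³ m/s²

r = n²a₀/Z = 7.94 × 10⁻¹¹ m, v = Zαc/n = 4.38 × 10⁶ m/s
a = v²/r = (4.38 × 10⁶)² / 7.94 × 10⁻¹¹ = 2.42 × 10²³ m/s²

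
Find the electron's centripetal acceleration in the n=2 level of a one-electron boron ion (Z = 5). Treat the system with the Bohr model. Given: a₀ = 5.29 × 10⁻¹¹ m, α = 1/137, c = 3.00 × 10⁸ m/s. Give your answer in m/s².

r = n²a₀/Z = 4.23 × 10⁻¹¹ m, v = Zαc/n = 5.47 × 10⁶ m/s
a = v²/r = (5.47 × 10⁶)² / 4.23 × 10⁻¹¹ = 7.08 × 10²³ m/s²

7.08 × 10²³ m/s²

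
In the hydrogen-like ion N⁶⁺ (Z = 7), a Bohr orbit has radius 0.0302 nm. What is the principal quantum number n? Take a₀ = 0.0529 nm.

2

r_n = n²a₀/Z ⇒ n² = rZ/a₀ = 0.0302 × 7 / 0.0529 ≈ 4.00
n = 2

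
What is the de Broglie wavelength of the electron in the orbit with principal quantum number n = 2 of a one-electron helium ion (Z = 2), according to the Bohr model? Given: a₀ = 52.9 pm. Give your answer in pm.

332 pm

The Bohr quantisation condition is nλ = 2πr_n.
r_n = n²a₀/Z = 106 pm
λ = 2πr_n/n = 2π·106/2 = 332 pm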